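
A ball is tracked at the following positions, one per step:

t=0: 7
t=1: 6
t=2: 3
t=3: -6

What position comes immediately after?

Step-to-step displacements: -1, -3, -9; each is 3× the previous.
step 4: -6 − 27 → -33

-33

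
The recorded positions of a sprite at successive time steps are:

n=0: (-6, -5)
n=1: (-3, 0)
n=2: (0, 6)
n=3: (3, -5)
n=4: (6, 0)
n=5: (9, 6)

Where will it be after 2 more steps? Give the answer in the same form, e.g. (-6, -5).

The first coordinate changes by +3 each step, so at step 7 it is -6 + 7·(3) = 15.
The second coordinate repeats the cycle [-5, 0, 6] with period 3; step 7 mod 3 = 1, giving 0.

(15, 0)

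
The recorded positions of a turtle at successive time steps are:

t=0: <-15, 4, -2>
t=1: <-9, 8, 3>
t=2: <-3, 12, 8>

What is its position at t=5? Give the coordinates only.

Constant displacement of <+6, +4, +5> per step.
step 3: <-3, 12, 8> + <+6, +4, +5> → <3, 16, 13>
step 4: <3, 16, 13> + <+6, +4, +5> → <9, 20, 18>
step 5: <9, 20, 18> + <+6, +4, +5> → <15, 24, 23>

<15, 24, 23>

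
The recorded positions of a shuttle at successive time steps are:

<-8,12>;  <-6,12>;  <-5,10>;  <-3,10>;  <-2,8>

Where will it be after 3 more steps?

<3,6>

Differencing gives <+2,+0>, <+1,-2>, <+2,+0>, <+1,-2>. This is the pattern <+2,+0>, <+1,-2> repeated.
step 5: apply <+2,+0> → <0,8>
step 6: apply <+1,-2> → <1,6>
step 7: apply <+2,+0> → <3,6>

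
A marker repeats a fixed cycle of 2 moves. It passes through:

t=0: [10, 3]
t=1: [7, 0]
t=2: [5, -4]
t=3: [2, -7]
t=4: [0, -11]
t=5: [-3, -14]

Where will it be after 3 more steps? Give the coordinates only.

[-10, -25]

The moves between consecutive positions are [-3, -3], [-2, -4], [-3, -3], [-2, -4], [-3, -3]; they repeat the 2-cycle [[-3, -3], [-2, -4]].
step 6: apply [-2, -4] → [-5, -18]
step 7: apply [-3, -3] → [-8, -21]
step 8: apply [-2, -4] → [-10, -25]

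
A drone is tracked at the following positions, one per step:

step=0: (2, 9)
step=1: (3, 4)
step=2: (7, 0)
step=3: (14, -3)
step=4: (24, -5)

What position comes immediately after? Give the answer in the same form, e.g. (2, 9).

First differences are (+1, -5), (+4, -4), (+7, -3), (+10, -2); their common second difference is (+3, +1) (constant acceleration).
step 5: (24, -5) + (+13, -1) → (37, -6)

(37, -6)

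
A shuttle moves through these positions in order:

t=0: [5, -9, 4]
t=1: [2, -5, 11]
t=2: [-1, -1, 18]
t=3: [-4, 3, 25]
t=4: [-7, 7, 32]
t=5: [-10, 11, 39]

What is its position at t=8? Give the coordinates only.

Each step adds [-3, +4, +7] to the position.
step 6: [-10, 11, 39] + [-3, +4, +7] → [-13, 15, 46]
step 7: [-13, 15, 46] + [-3, +4, +7] → [-16, 19, 53]
step 8: [-16, 19, 53] + [-3, +4, +7] → [-19, 23, 60]

[-19, 23, 60]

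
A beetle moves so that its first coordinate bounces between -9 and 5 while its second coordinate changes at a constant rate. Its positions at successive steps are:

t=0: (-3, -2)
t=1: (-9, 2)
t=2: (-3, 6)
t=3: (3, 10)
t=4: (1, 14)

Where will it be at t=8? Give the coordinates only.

The first coordinate reflects between -9 and 5, moving 6 per step.
  step 5: 1 → -5
  step 6: -5 → -7
  step 7: -7 → -1
  step 8: -1 → 5
The second coordinate changes by +4 each step: at step 8 it is 30.

(5, 30)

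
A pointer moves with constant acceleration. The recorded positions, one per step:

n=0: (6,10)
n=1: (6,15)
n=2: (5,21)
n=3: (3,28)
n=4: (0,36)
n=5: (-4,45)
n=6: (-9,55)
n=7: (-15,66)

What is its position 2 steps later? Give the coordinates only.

(-30,91)

Successive displacements: (+0,+5), (-1,+6), (-2,+7), (-3,+8), (-4,+9), (-5,+10), (-6,+11) — each changes by (-1,+1).
step 8: (-15,66) + (-7,+12) → (-22,78)
step 9: (-22,78) + (-8,+13) → (-30,91)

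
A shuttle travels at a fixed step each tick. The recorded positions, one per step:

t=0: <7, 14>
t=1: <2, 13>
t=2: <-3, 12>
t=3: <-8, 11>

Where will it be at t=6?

<-23, 8>

Each step adds <-5, -1> to the position.
step 4: <-8, 11> + <-5, -1> → <-13, 10>
step 5: <-13, 10> + <-5, -1> → <-18, 9>
step 6: <-18, 9> + <-5, -1> → <-23, 8>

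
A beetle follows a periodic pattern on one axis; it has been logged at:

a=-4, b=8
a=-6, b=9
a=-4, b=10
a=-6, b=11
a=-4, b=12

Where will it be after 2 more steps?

a=-4, b=14

The a coordinate repeats the cycle [-4, -6] with period 2; step 6 mod 2 = 0, giving -4.
The b coordinate changes by +1 each step, so at step 6 it is 8 + 6·(1) = 14.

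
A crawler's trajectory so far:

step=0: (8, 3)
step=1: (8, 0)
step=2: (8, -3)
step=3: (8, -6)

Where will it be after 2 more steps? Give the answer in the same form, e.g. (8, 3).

(8, -12)

The position changes by (+0, -3) every step.
step 4: (8, -6) + (+0, -3) → (8, -9)
step 5: (8, -9) + (+0, -3) → (8, -12)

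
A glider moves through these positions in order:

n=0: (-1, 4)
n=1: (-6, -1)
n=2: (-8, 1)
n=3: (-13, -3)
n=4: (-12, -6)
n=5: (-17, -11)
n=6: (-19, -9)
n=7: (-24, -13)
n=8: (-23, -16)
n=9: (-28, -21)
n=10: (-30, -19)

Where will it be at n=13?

(-39, -31)

Step-to-step displacements: (-5, -5), (-2, +2), (-5, -4), (+1, -3), (-5, -5), (-2, +2), (-5, -4), (+1, -3), (-5, -5), (-2, +2) — a repeating cycle of length 4.
step 11: apply (-5, -4) → (-35, -23)
step 12: apply (+1, -3) → (-34, -26)
step 13: apply (-5, -5) → (-39, -31)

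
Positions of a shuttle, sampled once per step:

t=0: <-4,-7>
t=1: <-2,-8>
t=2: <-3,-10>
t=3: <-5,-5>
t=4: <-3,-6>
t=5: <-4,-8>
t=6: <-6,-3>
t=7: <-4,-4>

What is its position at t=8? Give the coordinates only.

Differencing gives <+2,-1>, <-1,-2>, <-2,+5>, <+2,-1>, <-1,-2>, <-2,+5>, <+2,-1>. This is the pattern <+2,-1>, <-1,-2>, <-2,+5> repeated.
step 8: apply <-1,-2> → <-5,-6>

<-5,-6>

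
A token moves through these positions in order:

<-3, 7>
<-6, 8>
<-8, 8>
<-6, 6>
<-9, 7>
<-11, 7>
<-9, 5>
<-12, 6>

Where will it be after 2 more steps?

Step-to-step displacements: <-3, +1>, <-2, +0>, <+2, -2>, <-3, +1>, <-2, +0>, <+2, -2>, <-3, +1> — a repeating cycle of length 3.
step 8: apply <-2, +0> → <-14, 6>
step 9: apply <+2, -2> → <-12, 4>

<-12, 4>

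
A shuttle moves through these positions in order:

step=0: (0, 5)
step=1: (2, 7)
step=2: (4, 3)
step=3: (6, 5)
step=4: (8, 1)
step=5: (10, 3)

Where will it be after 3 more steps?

(16, -3)

Differencing gives (+2, +2), (+2, -4), (+2, +2), (+2, -4), (+2, +2). This is the pattern (+2, +2), (+2, -4) repeated.
step 6: apply (+2, -4) → (12, -1)
step 7: apply (+2, +2) → (14, 1)
step 8: apply (+2, -4) → (16, -3)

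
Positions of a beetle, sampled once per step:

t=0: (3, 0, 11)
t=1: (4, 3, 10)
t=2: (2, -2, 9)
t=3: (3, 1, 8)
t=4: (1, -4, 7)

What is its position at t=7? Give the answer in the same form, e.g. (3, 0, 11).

Differencing gives (+1, +3, -1), (-2, -5, -1), (+1, +3, -1), (-2, -5, -1). This is the pattern (+1, +3, -1), (-2, -5, -1) repeated.
step 5: apply (+1, +3, -1) → (2, -1, 6)
step 6: apply (-2, -5, -1) → (0, -6, 5)
step 7: apply (+1, +3, -1) → (1, -3, 4)

(1, -3, 4)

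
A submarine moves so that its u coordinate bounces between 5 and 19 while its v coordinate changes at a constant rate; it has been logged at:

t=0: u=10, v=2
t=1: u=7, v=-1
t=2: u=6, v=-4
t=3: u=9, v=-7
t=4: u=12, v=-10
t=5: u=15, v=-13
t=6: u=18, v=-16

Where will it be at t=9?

u=11, v=-25

The u coordinate reflects between 5 and 19, moving 3 per step.
  step 7: 18 → 17
  step 8: 17 → 14
  step 9: 14 → 11
The v coordinate changes by -3 each step: at step 9 it is -25.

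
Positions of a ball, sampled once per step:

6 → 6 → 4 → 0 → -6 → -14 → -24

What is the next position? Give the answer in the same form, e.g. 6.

-36

Taking differences between consecutive positions: +0, -2, -4, -6, -8, -10. These grow by -2 each step.
step 7: -24 − 12 → -36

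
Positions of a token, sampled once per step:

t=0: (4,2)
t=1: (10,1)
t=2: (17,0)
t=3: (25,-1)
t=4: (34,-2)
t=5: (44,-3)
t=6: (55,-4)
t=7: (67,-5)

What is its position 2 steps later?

Taking differences between consecutive positions: (+6,-1), (+7,-1), (+8,-1), (+9,-1), (+10,-1), (+11,-1), (+12,-1). These grow by (+1,+0) each step.
step 8: (67,-5) + (+13,-1) → (80,-6)
step 9: (80,-6) + (+14,-1) → (94,-7)

(94,-7)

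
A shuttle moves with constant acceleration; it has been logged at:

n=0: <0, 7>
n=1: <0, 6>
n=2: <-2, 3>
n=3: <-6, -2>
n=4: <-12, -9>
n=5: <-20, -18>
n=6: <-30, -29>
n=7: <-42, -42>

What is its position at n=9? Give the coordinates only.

<-72, -74>

Successive displacements: <+0, -1>, <-2, -3>, <-4, -5>, <-6, -7>, <-8, -9>, <-10, -11>, <-12, -13> — each changes by <-2, -2>.
step 8: <-42, -42> + <-14, -15> → <-56, -57>
step 9: <-56, -57> + <-16, -17> → <-72, -74>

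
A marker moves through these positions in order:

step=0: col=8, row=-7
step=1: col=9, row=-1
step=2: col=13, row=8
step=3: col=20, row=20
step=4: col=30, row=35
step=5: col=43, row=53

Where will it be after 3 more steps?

Successive displacements: (+1,+6), (+4,+9), (+7,+12), (+10,+15), (+13,+18) — each changes by (+3,+3).
step 6: col=43, row=53 + (+16,+21) → col=59, row=74
step 7: col=59, row=74 + (+19,+24) → col=78, row=98
step 8: col=78, row=98 + (+22,+27) → col=100, row=125

col=100, row=125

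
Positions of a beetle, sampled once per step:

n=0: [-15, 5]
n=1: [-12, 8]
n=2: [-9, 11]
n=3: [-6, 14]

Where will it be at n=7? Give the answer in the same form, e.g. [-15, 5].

Each step adds [+3, +3] to the position.
step 4: [-6, 14] + [+3, +3] → [-3, 17]
step 5: [-3, 17] + [+3, +3] → [0, 20]
step 6: [0, 20] + [+3, +3] → [3, 23]
step 7: [3, 23] + [+3, +3] → [6, 26]

[6, 26]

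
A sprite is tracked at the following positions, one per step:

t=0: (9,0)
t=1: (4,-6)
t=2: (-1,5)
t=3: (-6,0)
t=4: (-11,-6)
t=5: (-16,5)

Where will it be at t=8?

First: linear, -5 per step → -31 at step 8.
Second: cycles through 0, -6, 5 every 3 steps. Step 8 lands at position 2 of the cycle → 5.

(-31,5)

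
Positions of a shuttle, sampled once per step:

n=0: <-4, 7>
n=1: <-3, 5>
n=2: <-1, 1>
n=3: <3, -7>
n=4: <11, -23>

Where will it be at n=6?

<59, -119>

Step-to-step displacements: <+1, -2>, <+2, -4>, <+4, -8>, <+8, -16>; each is 2× the previous.
step 5: <11, -23> + <+16, -32> → <27, -55>
step 6: <27, -55> + <+32, -64> → <59, -119>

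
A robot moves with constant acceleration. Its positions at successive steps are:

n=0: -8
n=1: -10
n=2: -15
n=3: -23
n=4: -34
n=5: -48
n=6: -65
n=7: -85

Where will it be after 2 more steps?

First differences are -2, -5, -8, -11, -14, -17, -20; their common second difference is -3 (constant acceleration).
step 8: -85 − 23 → -108
step 9: -108 − 26 → -134

-134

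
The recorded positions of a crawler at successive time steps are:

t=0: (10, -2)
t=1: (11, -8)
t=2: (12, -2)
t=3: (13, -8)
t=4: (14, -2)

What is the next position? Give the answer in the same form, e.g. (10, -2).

First: linear, +1 per step → 15 at step 5.
Second: cycles through -2, -8 every 2 steps. Step 5 lands at position 1 of the cycle → -8.

(15, -8)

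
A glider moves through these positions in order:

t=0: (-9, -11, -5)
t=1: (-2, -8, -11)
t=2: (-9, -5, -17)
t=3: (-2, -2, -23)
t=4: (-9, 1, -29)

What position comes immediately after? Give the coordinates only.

(-2, 4, -35)

The first coordinate repeats the cycle [-9, -2] with period 2; step 5 mod 2 = 1, giving -2.
The second coordinate changes by +3 each step, so at step 5 it is -11 + 5·(3) = 4.
The third coordinate changes by -6 each step, so at step 5 it is -5 + 5·(-6) = -35.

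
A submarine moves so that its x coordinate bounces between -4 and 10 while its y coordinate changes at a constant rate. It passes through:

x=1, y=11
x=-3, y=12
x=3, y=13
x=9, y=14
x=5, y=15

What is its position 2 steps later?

The x coordinate reflects between -4 and 10, moving 6 per step.
  step 5: 5 → -1
  step 6: -1 → -1
The y coordinate changes by +1 each step: at step 6 it is 17.

x=-1, y=17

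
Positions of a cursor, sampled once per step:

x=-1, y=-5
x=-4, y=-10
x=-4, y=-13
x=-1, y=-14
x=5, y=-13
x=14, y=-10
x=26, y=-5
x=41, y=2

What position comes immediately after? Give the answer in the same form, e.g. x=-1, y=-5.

x=59, y=11

Taking differences between consecutive positions: (-3,-5), (+0,-3), (+3,-1), (+6,+1), (+9,+3), (+12,+5), (+15,+7). These grow by (+3,+2) each step.
step 8: x=41, y=2 + (+18,+9) → x=59, y=11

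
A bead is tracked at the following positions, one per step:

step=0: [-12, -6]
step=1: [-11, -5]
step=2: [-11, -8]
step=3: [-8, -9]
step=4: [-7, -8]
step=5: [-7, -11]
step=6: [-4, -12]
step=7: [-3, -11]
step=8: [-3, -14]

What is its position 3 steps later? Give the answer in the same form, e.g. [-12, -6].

[1, -17]

The moves between consecutive positions are [+1, +1], [+0, -3], [+3, -1], [+1, +1], [+0, -3], [+3, -1], [+1, +1], [+0, -3]; they repeat the 3-cycle [[+1, +1], [+0, -3], [+3, -1]].
step 9: apply [+3, -1] → [0, -15]
step 10: apply [+1, +1] → [1, -14]
step 11: apply [+0, -3] → [1, -17]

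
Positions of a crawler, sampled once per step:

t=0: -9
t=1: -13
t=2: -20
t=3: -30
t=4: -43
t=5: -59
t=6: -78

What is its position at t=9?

-153

Successive displacements: -4, -7, -10, -13, -16, -19 — each changes by -3.
step 7: -78 − 22 → -100
step 8: -100 − 25 → -125
step 9: -125 − 28 → -153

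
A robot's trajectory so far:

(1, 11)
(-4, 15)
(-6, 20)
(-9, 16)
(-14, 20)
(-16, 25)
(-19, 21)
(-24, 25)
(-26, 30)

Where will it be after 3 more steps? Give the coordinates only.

The moves between consecutive positions are (-5, +4), (-2, +5), (-3, -4), (-5, +4), (-2, +5), (-3, -4), (-5, +4), (-2, +5); they repeat the 3-cycle [(-5, +4), (-2, +5), (-3, -4)].
step 9: apply (-3, -4) → (-29, 26)
step 10: apply (-5, +4) → (-34, 30)
step 11: apply (-2, +5) → (-36, 35)

(-36, 35)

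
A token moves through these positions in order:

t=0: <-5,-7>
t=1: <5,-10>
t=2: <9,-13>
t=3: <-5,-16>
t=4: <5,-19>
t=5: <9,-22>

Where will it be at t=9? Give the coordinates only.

The first coordinate repeats the cycle [-5, 5, 9] with period 3; step 9 mod 3 = 0, giving -5.
The second coordinate changes by -3 each step, so at step 9 it is -7 + 9·(-3) = -34.

<-5,-34>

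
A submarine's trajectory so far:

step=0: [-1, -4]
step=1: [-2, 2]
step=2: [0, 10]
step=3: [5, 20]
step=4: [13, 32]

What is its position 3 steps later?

[55, 80]

Successive displacements: [-1, +6], [+2, +8], [+5, +10], [+8, +12] — each changes by [+3, +2].
step 5: [13, 32] + [+11, +14] → [24, 46]
step 6: [24, 46] + [+14, +16] → [38, 62]
step 7: [38, 62] + [+17, +18] → [55, 80]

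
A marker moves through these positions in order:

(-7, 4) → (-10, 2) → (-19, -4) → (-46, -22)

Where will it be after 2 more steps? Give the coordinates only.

Consecutive displacements (-3, -2), (-9, -6), (-27, -18) scale by a factor of 3 each step.
step 4: (-46, -22) + (-81, -54) → (-127, -76)
step 5: (-127, -76) + (-243, -162) → (-370, -238)

(-370, -238)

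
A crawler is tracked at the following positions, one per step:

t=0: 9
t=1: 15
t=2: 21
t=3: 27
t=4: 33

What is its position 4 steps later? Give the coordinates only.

The position changes by +6 every step.
step 5: 33 + 6 → 39
step 6: 39 + 6 → 45
step 7: 45 + 6 → 51
step 8: 51 + 6 → 57

57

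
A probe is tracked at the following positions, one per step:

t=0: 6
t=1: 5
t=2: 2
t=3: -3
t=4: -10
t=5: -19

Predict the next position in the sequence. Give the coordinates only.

-30

Taking differences between consecutive positions: -1, -3, -5, -7, -9. These grow by -2 each step.
step 6: -19 − 11 → -30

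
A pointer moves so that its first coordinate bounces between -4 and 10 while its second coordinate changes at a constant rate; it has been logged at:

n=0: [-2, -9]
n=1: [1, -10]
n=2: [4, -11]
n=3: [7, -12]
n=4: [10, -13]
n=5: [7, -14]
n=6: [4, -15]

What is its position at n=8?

The first coordinate reflects between -4 and 10, moving 3 per step.
  step 7: 4 → 1
  step 8: 1 → -2
The second coordinate changes by -1 each step: at step 8 it is -17.

[-2, -17]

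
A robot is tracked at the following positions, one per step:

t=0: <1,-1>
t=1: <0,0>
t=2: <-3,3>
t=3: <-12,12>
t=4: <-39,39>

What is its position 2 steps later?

Step-to-step displacements: <-1,+1>, <-3,+3>, <-9,+9>, <-27,+27>; each is 3× the previous.
step 5: <-39,39> + <-81,+81> → <-120,120>
step 6: <-120,120> + <-243,+243> → <-363,363>

<-363,363>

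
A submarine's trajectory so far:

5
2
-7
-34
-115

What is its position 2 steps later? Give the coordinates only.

-1087

Consecutive displacements -3, -9, -27, -81 scale by a factor of 3 each step.
step 5: -115 − 243 → -358
step 6: -358 − 729 → -1087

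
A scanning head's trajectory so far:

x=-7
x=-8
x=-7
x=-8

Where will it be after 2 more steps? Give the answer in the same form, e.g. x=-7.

x=-8

Consecutive displacements -1, +1, -1 scale by a factor of -1 each step.
step 4: -8 + 1 → x=-7
step 5: -7 − 1 → x=-8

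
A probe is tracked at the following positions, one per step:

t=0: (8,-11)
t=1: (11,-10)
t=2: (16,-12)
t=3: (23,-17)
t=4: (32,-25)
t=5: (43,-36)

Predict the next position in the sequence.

First differences are (+3,+1), (+5,-2), (+7,-5), (+9,-8), (+11,-11); their common second difference is (+2,-3) (constant acceleration).
step 6: (43,-36) + (+13,-14) → (56,-50)

(56,-50)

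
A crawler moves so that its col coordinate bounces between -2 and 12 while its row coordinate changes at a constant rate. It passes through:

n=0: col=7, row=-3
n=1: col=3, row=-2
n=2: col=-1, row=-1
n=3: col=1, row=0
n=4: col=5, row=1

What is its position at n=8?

The col coordinate reflects between -2 and 12, moving 4 per step.
  step 5: 5 → 9
  step 6: 9 → 11
  step 7: 11 → 7
  step 8: 7 → 3
The row coordinate changes by +1 each step: at step 8 it is 5.

col=3, row=5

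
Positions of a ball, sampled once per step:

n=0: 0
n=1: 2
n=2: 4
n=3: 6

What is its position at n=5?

The position changes by +2 every step.
step 4: 6 + 2 → 8
step 5: 8 + 2 → 10

10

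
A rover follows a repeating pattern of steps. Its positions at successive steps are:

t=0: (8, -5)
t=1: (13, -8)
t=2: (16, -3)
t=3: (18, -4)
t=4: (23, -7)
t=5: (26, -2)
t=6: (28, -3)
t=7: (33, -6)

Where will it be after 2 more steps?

(38, -2)

Step-to-step displacements: (+5, -3), (+3, +5), (+2, -1), (+5, -3), (+3, +5), (+2, -1), (+5, -3) — a repeating cycle of length 3.
step 8: apply (+3, +5) → (36, -1)
step 9: apply (+2, -1) → (38, -2)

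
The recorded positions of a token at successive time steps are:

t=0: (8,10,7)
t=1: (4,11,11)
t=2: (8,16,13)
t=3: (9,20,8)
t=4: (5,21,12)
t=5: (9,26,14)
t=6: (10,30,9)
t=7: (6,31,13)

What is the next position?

The moves between consecutive positions are (-4,+1,+4), (+4,+5,+2), (+1,+4,-5), (-4,+1,+4), (+4,+5,+2), (+1,+4,-5), (-4,+1,+4); they repeat the 3-cycle [(-4,+1,+4), (+4,+5,+2), (+1,+4,-5)].
step 8: apply (+4,+5,+2) → (10,36,15)

(10,36,15)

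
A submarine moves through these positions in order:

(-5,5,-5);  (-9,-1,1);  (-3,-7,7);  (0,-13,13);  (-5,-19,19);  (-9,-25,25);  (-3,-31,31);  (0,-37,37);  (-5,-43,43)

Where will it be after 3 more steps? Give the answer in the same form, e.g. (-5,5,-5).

First: cycles through -5, -9, -3, 0 every 4 steps. Step 11 lands at position 3 of the cycle → 0.
Second: linear, -6 per step → -61 at step 11.
Third: linear, +6 per step → 61 at step 11.

(0,-61,61)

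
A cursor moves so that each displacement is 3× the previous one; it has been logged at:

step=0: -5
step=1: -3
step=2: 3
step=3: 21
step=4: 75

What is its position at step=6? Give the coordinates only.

723

Step-to-step displacements: +2, +6, +18, +54; each is 3× the previous.
step 5: 75 + 162 → 237
step 6: 237 + 486 → 723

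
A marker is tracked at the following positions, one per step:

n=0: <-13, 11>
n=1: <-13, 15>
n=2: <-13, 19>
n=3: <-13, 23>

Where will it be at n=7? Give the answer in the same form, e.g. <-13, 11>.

<-13, 39>

Constant displacement of <+0, +4> per step.
step 4: <-13, 23> + <+0, +4> → <-13, 27>
step 5: <-13, 27> + <+0, +4> → <-13, 31>
step 6: <-13, 31> + <+0, +4> → <-13, 35>
step 7: <-13, 35> + <+0, +4> → <-13, 39>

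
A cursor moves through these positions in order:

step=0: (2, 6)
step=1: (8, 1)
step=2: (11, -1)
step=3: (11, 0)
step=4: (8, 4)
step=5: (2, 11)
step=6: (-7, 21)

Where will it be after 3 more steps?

(-52, 69)

First differences are (+6, -5), (+3, -2), (+0, +1), (-3, +4), (-6, +7), (-9, +10); their common second difference is (-3, +3) (constant acceleration).
step 7: (-7, 21) + (-12, +13) → (-19, 34)
step 8: (-19, 34) + (-15, +16) → (-34, 50)
step 9: (-34, 50) + (-18, +19) → (-52, 69)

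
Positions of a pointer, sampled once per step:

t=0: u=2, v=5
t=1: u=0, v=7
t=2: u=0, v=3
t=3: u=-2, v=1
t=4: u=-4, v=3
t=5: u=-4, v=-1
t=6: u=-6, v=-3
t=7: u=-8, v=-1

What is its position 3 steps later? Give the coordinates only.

u=-12, v=-5

The moves between consecutive positions are (-2, +2), (+0, -4), (-2, -2), (-2, +2), (+0, -4), (-2, -2), (-2, +2); they repeat the 3-cycle [(-2, +2), (+0, -4), (-2, -2)].
step 8: apply (+0, -4) → u=-8, v=-5
step 9: apply (-2, -2) → u=-10, v=-7
step 10: apply (-2, +2) → u=-12, v=-5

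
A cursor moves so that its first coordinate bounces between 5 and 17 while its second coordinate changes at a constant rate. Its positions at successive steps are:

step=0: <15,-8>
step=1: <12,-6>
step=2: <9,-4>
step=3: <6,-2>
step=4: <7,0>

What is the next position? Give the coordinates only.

<10,2>

The first coordinate reflects between 5 and 17, moving 3 per step.
  step 5: 7 → 10
The second coordinate changes by +2 each step: at step 5 it is 2.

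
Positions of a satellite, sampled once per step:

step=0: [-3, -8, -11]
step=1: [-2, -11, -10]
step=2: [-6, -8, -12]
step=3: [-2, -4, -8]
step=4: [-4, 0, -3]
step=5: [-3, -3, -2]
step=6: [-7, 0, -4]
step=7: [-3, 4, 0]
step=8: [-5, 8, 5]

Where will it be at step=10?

The moves between consecutive positions are [+1, -3, +1], [-4, +3, -2], [+4, +4, +4], [-2, +4, +5], [+1, -3, +1], [-4, +3, -2], [+4, +4, +4], [-2, +4, +5]; they repeat the 4-cycle [[+1, -3, +1], [-4, +3, -2], [+4, +4, +4], [-2, +4, +5]].
step 9: apply [+1, -3, +1] → [-4, 5, 6]
step 10: apply [-4, +3, -2] → [-8, 8, 4]

[-8, 8, 4]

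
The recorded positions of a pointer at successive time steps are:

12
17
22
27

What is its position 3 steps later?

42

The position changes by +5 every step.
step 4: 27 + 5 → 32
step 5: 32 + 5 → 37
step 6: 37 + 5 → 42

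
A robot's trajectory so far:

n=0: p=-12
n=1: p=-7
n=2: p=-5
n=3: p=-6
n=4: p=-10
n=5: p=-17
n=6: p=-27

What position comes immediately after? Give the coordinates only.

Successive displacements: +5, +2, -1, -4, -7, -10 — each changes by -3.
step 7: -27 − 13 → p=-40

p=-40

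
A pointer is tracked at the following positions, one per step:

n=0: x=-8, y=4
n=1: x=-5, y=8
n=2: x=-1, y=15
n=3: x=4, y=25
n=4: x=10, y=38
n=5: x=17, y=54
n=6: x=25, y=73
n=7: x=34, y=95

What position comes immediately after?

Successive displacements: (+3, +4), (+4, +7), (+5, +10), (+6, +13), (+7, +16), (+8, +19), (+9, +22) — each changes by (+1, +3).
step 8: x=34, y=95 + (+10, +25) → x=44, y=120

x=44, y=120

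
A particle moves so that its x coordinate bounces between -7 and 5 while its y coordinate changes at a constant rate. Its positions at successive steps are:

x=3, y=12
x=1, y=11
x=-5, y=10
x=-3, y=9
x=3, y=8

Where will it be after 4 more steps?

x=3, y=4

The x coordinate travels 6 per step and bounces off the walls at -7 and 5.
  step 5: 3 → 1
  step 6: 1 → -5
  step 7: -5 → -3
  step 8: -3 → 3
The y coordinate changes by -1 each step: at step 8 it is 4.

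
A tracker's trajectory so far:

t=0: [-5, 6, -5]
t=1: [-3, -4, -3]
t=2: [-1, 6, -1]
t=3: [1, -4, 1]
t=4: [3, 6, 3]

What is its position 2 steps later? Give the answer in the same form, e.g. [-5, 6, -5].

The first coordinate changes by +2 each step, so at step 6 it is -5 + 6·(2) = 7.
The second coordinate repeats the cycle [6, -4] with period 2; step 6 mod 2 = 0, giving 6.
The third coordinate changes by +2 each step, so at step 6 it is -5 + 6·(2) = 7.

[7, 6, 7]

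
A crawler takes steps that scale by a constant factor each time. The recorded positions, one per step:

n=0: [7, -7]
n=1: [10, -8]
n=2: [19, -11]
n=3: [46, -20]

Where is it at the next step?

[127, -47]

Consecutive displacements [+3, -1], [+9, -3], [+27, -9] scale by a factor of 3 each step.
step 4: [46, -20] + [+81, -27] → [127, -47]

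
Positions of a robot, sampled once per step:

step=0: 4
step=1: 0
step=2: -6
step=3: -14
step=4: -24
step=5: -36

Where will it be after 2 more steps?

Taking differences between consecutive positions: -4, -6, -8, -10, -12. These grow by -2 each step.
step 6: -36 − 14 → -50
step 7: -50 − 16 → -66

-66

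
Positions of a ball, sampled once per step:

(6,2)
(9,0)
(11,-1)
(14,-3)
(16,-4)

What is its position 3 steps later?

(24,-9)

Differencing gives (+3,-2), (+2,-1), (+3,-2), (+2,-1). This is the pattern (+3,-2), (+2,-1) repeated.
step 5: apply (+3,-2) → (19,-6)
step 6: apply (+2,-1) → (21,-7)
step 7: apply (+3,-2) → (24,-9)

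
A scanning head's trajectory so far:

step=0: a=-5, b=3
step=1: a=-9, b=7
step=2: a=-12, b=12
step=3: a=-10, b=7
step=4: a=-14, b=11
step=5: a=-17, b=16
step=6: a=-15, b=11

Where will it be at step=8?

Step-to-step displacements: (-4,+4), (-3,+5), (+2,-5), (-4,+4), (-3,+5), (+2,-5) — a repeating cycle of length 3.
step 7: apply (-4,+4) → a=-19, b=15
step 8: apply (-3,+5) → a=-22, b=20

a=-22, b=20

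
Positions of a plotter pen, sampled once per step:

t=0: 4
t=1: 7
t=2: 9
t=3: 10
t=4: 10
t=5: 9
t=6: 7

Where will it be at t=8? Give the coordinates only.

0

Successive displacements: +3, +2, +1, +0, -1, -2 — each changes by -1.
step 7: 7 − 3 → 4
step 8: 4 − 4 → 0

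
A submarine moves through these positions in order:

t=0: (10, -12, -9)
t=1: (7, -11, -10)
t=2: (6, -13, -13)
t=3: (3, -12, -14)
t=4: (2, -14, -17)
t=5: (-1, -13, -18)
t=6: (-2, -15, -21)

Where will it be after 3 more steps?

(-9, -15, -26)

The moves between consecutive positions are (-3, +1, -1), (-1, -2, -3), (-3, +1, -1), (-1, -2, -3), (-3, +1, -1), (-1, -2, -3); they repeat the 2-cycle [(-3, +1, -1), (-1, -2, -3)].
step 7: apply (-3, +1, -1) → (-5, -14, -22)
step 8: apply (-1, -2, -3) → (-6, -16, -25)
step 9: apply (-3, +1, -1) → (-9, -15, -26)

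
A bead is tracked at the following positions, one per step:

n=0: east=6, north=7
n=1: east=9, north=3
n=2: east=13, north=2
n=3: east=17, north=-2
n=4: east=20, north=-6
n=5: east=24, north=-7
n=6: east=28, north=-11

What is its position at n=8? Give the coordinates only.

Differencing gives (+3, -4), (+4, -1), (+4, -4), (+3, -4), (+4, -1), (+4, -4). This is the pattern (+3, -4), (+4, -1), (+4, -4) repeated.
step 7: apply (+3, -4) → east=31, north=-15
step 8: apply (+4, -1) → east=35, north=-16

east=35, north=-16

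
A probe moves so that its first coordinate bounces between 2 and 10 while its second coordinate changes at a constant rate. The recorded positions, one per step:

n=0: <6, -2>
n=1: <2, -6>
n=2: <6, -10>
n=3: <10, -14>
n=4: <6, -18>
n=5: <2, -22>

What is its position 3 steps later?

The first coordinate travels 4 per step and bounces off the walls at 2 and 10.
  step 6: 2 → 6
  step 7: 6 → 10
  step 8: 10 → 6
The second coordinate changes by -4 each step: at step 8 it is -34.

<6, -34>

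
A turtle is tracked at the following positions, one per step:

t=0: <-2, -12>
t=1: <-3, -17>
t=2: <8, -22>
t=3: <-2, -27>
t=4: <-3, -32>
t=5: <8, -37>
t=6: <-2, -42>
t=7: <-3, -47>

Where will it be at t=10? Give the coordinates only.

First: cycles through -2, -3, 8 every 3 steps. Step 10 lands at position 1 of the cycle → -3.
Second: linear, -5 per step → -62 at step 10.

<-3, -62>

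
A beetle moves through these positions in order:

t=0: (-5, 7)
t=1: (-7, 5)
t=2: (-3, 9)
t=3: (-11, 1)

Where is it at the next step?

The jumps are (-2, -2), (+4, +4), (-8, -8) — a geometric progression with ratio -2.
step 4: (-11, 1) + (+16, +16) → (5, 17)

(5, 17)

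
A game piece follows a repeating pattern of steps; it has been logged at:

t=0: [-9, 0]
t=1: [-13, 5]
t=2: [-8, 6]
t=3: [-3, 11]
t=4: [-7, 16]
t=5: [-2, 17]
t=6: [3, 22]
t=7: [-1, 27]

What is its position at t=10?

Differencing gives [-4, +5], [+5, +1], [+5, +5], [-4, +5], [+5, +1], [+5, +5], [-4, +5]. This is the pattern [-4, +5], [+5, +1], [+5, +5] repeated.
step 8: apply [+5, +1] → [4, 28]
step 9: apply [+5, +5] → [9, 33]
step 10: apply [-4, +5] → [5, 38]

[5, 38]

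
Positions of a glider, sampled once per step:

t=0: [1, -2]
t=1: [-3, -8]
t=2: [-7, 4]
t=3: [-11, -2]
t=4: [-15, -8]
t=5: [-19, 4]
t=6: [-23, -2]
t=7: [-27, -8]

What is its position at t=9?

First: linear, -4 per step → -35 at step 9.
Second: cycles through -2, -8, 4 every 3 steps. Step 9 lands at position 0 of the cycle → -2.

[-35, -2]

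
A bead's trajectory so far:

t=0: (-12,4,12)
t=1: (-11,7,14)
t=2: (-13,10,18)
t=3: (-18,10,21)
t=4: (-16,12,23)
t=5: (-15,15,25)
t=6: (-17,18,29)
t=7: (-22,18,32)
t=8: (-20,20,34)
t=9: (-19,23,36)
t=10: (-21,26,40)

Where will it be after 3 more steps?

Step-to-step displacements: (+1,+3,+2), (-2,+3,+4), (-5,+0,+3), (+2,+2,+2), (+1,+3,+2), (-2,+3,+4), (-5,+0,+3), (+2,+2,+2), (+1,+3,+2), (-2,+3,+4) — a repeating cycle of length 4.
step 11: apply (-5,+0,+3) → (-26,26,43)
step 12: apply (+2,+2,+2) → (-24,28,45)
step 13: apply (+1,+3,+2) → (-23,31,47)

(-23,31,47)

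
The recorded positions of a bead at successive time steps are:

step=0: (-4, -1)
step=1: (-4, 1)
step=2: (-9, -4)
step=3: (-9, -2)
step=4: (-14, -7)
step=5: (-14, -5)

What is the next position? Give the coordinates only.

Differencing gives (+0, +2), (-5, -5), (+0, +2), (-5, -5), (+0, +2). This is the pattern (+0, +2), (-5, -5) repeated.
step 6: apply (-5, -5) → (-19, -10)

(-19, -10)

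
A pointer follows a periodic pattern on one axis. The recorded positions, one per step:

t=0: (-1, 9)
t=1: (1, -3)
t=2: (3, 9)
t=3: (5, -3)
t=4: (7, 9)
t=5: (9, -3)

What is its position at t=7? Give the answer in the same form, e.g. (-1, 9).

The first coordinate changes by +2 each step, so at step 7 it is -1 + 7·(2) = 13.
The second coordinate repeats the cycle [9, -3] with period 2; step 7 mod 2 = 1, giving -3.

(13, -3)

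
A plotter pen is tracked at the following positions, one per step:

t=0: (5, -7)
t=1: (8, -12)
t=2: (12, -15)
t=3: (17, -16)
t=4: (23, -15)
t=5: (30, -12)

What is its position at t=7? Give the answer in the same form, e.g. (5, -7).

(47, 0)

Taking differences between consecutive positions: (+3, -5), (+4, -3), (+5, -1), (+6, +1), (+7, +3). These grow by (+1, +2) each step.
step 6: (30, -12) + (+8, +5) → (38, -7)
step 7: (38, -7) + (+9, +7) → (47, 0)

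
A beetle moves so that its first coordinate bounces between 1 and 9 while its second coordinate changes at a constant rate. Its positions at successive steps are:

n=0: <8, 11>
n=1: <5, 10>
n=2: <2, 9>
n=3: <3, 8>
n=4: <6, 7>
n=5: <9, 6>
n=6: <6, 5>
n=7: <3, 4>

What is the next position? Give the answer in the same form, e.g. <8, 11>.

<2, 3>

The first coordinate reflects between 1 and 9, moving 3 per step.
  step 8: 3 → 2
The second coordinate changes by -1 each step: at step 8 it is 3.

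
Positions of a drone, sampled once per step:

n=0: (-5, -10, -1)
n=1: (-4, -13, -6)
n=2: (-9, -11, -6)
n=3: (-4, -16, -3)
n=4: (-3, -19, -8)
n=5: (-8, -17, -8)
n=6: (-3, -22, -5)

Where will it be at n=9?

Differencing gives (+1, -3, -5), (-5, +2, +0), (+5, -5, +3), (+1, -3, -5), (-5, +2, +0), (+5, -5, +3). This is the pattern (+1, -3, -5), (-5, +2, +0), (+5, -5, +3) repeated.
step 7: apply (+1, -3, -5) → (-2, -25, -10)
step 8: apply (-5, +2, +0) → (-7, -23, -10)
step 9: apply (+5, -5, +3) → (-2, -28, -7)

(-2, -28, -7)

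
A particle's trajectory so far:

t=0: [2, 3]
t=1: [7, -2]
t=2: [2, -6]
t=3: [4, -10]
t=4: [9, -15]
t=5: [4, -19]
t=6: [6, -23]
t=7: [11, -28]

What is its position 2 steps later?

Differencing gives [+5, -5], [-5, -4], [+2, -4], [+5, -5], [-5, -4], [+2, -4], [+5, -5]. This is the pattern [+5, -5], [-5, -4], [+2, -4] repeated.
step 8: apply [-5, -4] → [6, -32]
step 9: apply [+2, -4] → [8, -36]

[8, -36]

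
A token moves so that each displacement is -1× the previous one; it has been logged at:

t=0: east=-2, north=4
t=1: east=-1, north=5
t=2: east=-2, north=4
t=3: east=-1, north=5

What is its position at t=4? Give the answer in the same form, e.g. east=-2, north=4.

Consecutive displacements (+1,+1), (-1,-1), (+1,+1) scale by a factor of -1 each step.
step 4: east=-1, north=5 + (-1,-1) → east=-2, north=4

east=-2, north=4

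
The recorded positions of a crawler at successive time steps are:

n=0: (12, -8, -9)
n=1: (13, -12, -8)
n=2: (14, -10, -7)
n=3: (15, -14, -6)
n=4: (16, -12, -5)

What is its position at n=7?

Step-to-step displacements: (+1, -4, +1), (+1, +2, +1), (+1, -4, +1), (+1, +2, +1) — a repeating cycle of length 2.
step 5: apply (+1, -4, +1) → (17, -16, -4)
step 6: apply (+1, +2, +1) → (18, -14, -3)
step 7: apply (+1, -4, +1) → (19, -18, -2)

(19, -18, -2)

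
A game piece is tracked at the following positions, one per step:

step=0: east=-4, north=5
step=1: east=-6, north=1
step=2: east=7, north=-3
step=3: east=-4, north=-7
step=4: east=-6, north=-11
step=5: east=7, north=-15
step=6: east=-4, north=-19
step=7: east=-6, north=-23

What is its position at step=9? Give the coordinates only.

east=-4, north=-31

The east coordinate repeats the cycle [-4, -6, 7] with period 3; step 9 mod 3 = 0, giving -4.
The north coordinate changes by -4 each step, so at step 9 it is 5 + 9·(-4) = -31.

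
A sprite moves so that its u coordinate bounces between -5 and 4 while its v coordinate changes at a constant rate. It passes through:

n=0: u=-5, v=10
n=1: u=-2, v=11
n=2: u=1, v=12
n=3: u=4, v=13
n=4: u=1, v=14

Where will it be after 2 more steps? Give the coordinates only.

The u coordinate travels 3 per step and bounces off the walls at -5 and 4.
  step 5: 1 → -2
  step 6: -2 → -5
The v coordinate changes by +1 each step: at step 6 it is 16.

u=-5, v=16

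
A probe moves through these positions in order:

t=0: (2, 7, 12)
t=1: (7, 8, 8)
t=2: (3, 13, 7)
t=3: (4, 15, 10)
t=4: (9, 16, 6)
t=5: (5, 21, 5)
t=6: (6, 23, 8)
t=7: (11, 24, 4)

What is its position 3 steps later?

(13, 32, 2)

The moves between consecutive positions are (+5, +1, -4), (-4, +5, -1), (+1, +2, +3), (+5, +1, -4), (-4, +5, -1), (+1, +2, +3), (+5, +1, -4); they repeat the 3-cycle [(+5, +1, -4), (-4, +5, -1), (+1, +2, +3)].
step 8: apply (-4, +5, -1) → (7, 29, 3)
step 9: apply (+1, +2, +3) → (8, 31, 6)
step 10: apply (+5, +1, -4) → (13, 32, 2)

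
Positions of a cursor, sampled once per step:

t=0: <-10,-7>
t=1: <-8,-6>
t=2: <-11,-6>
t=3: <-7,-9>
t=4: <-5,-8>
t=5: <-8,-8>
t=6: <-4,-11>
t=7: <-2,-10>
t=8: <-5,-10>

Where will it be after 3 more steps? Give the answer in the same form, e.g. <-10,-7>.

<-2,-12>

Step-to-step displacements: <+2,+1>, <-3,+0>, <+4,-3>, <+2,+1>, <-3,+0>, <+4,-3>, <+2,+1>, <-3,+0> — a repeating cycle of length 3.
step 9: apply <+4,-3> → <-1,-13>
step 10: apply <+2,+1> → <1,-12>
step 11: apply <-3,+0> → <-2,-12>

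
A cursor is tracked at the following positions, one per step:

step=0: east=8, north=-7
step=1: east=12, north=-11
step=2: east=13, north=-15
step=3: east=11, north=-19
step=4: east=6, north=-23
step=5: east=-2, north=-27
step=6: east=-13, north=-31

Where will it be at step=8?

east=-44, north=-39

Taking differences between consecutive positions: (+4, -4), (+1, -4), (-2, -4), (-5, -4), (-8, -4), (-11, -4). These grow by (-3, +0) each step.
step 7: east=-13, north=-31 + (-14, -4) → east=-27, north=-35
step 8: east=-27, north=-35 + (-17, -4) → east=-44, north=-39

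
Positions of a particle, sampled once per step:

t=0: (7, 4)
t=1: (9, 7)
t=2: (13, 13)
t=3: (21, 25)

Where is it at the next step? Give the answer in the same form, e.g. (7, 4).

Step-to-step displacements: (+2, +3), (+4, +6), (+8, +12); each is 2× the previous.
step 4: (21, 25) + (+16, +24) → (37, 49)

(37, 49)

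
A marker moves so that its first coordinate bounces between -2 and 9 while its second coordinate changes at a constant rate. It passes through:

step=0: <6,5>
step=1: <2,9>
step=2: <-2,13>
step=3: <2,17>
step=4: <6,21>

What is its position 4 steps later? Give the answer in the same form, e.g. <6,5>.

The first coordinate reflects between -2 and 9, moving 4 per step.
  step 5: 6 → 8
  step 6: 8 → 4
  step 7: 4 → 0
  step 8: 0 → 0
The second coordinate changes by +4 each step: at step 8 it is 37.

<0,37>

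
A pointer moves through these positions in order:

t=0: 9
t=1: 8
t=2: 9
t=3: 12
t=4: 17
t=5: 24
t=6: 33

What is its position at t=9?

72

Successive displacements: -1, +1, +3, +5, +7, +9 — each changes by +2.
step 7: 33 + 11 → 44
step 8: 44 + 13 → 57
step 9: 57 + 15 → 72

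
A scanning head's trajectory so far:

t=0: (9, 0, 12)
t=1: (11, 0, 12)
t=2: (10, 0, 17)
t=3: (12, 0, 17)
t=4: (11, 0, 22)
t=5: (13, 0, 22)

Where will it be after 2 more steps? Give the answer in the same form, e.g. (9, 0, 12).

(14, 0, 27)

Differencing gives (+2, +0, +0), (-1, +0, +5), (+2, +0, +0), (-1, +0, +5), (+2, +0, +0). This is the pattern (+2, +0, +0), (-1, +0, +5) repeated.
step 6: apply (-1, +0, +5) → (12, 0, 27)
step 7: apply (+2, +0, +0) → (14, 0, 27)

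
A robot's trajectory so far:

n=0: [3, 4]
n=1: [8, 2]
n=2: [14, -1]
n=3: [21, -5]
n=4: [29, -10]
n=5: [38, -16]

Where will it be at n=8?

First differences are [+5, -2], [+6, -3], [+7, -4], [+8, -5], [+9, -6]; their common second difference is [+1, -1] (constant acceleration).
step 6: [38, -16] + [+10, -7] → [48, -23]
step 7: [48, -23] + [+11, -8] → [59, -31]
step 8: [59, -31] + [+12, -9] → [71, -40]

[71, -40]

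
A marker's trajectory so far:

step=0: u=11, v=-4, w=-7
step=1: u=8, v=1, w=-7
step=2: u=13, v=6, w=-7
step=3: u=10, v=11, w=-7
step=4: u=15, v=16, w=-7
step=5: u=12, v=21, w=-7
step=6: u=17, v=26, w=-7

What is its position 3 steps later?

Differencing gives (-3,+5,+0), (+5,+5,+0), (-3,+5,+0), (+5,+5,+0), (-3,+5,+0), (+5,+5,+0). This is the pattern (-3,+5,+0), (+5,+5,+0) repeated.
step 7: apply (-3,+5,+0) → u=14, v=31, w=-7
step 8: apply (+5,+5,+0) → u=19, v=36, w=-7
step 9: apply (-3,+5,+0) → u=16, v=41, w=-7

u=16, v=41, w=-7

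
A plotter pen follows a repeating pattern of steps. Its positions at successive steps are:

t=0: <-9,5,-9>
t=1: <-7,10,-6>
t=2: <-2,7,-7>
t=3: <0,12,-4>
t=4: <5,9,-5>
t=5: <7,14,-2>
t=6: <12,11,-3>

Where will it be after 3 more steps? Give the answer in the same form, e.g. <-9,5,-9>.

<21,18,2>

The moves between consecutive positions are <+2,+5,+3>, <+5,-3,-1>, <+2,+5,+3>, <+5,-3,-1>, <+2,+5,+3>, <+5,-3,-1>; they repeat the 2-cycle [<+2,+5,+3>, <+5,-3,-1>].
step 7: apply <+2,+5,+3> → <14,16,0>
step 8: apply <+5,-3,-1> → <19,13,-1>
step 9: apply <+2,+5,+3> → <21,18,2>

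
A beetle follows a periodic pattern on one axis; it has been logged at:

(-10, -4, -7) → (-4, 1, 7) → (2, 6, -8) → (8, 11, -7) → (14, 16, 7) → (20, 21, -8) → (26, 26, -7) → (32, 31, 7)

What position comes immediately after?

The first coordinate changes by +6 each step, so at step 8 it is -10 + 8·(6) = 38.
The second coordinate changes by +5 each step, so at step 8 it is -4 + 8·(5) = 36.
The third coordinate repeats the cycle [-7, 7, -8] with period 3; step 8 mod 3 = 2, giving -8.

(38, 36, -8)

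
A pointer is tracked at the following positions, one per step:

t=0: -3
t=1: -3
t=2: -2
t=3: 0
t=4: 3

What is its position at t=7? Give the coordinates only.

18

Successive displacements: +0, +1, +2, +3 — each changes by +1.
step 5: 3 + 4 → 7
step 6: 7 + 5 → 12
step 7: 12 + 6 → 18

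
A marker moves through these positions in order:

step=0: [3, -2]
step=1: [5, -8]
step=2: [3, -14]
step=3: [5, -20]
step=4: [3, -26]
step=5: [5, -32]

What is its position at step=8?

The first coordinate repeats the cycle [3, 5] with period 2; step 8 mod 2 = 0, giving 3.
The second coordinate changes by -6 each step, so at step 8 it is -2 + 8·(-6) = -50.

[3, -50]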